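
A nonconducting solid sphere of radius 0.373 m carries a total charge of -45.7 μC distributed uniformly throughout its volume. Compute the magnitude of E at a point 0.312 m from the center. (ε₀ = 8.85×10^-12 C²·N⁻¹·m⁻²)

Symmetry ⇒ E = E(r) r̂. Gaussian sphere of radius r = 0.312 m (r < R).
Only the charge within r is enclosed: Q_enc = Q·(r/R)³ = (-45.7 μC)·(0.312 m/0.373 m)³ = -2.675×10^-5 C.
Since E is radial and uniform over the Gaussian sphere, Φ = E·4πr² = Q_enc/ε₀.
E = |Q_enc|/(4πε₀r²) = (2.675×10^-5)/(4π·8.85×10^-12·(0.312)²) = 2.47e6 N/C.

E = 2.47e6 N/C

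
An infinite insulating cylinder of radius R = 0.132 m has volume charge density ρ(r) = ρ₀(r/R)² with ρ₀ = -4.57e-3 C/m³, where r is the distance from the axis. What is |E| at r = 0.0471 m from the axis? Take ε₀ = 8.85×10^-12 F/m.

7.74e5 V/m

By cylindrical symmetry E is radial; use a coaxial Gaussian cylinder of radius 0.0471 m and length L (r < R).
Integrating ρ over the cross-section to radius r: λ_enc = (2πρ₀/R²) ∫₀^r r'^3 dr' = 2πρ₀ r^4/(4·R²) = -2.028×10^-6 C/m.
Applying ∮E·dA = Q_enc/ε₀ with the end caps contributing no flux:
E = |λ_enc|/(2πε₀r) = (2.028×10^-6)/(2π·8.85×10^-12·0.0471) = 7.74×10^5 N/C.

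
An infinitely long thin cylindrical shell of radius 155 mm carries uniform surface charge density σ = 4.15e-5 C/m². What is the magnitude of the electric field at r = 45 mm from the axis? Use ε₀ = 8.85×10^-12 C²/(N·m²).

Choose a coaxial cylinder of radius r = 45 mm (arbitrary length L) as the Gaussian surface (r < 155 mm, inside the shell).
All the surface charge lies outside this cylinder: Q_enc = 0, hence E = 0.

|E| = 0 N/C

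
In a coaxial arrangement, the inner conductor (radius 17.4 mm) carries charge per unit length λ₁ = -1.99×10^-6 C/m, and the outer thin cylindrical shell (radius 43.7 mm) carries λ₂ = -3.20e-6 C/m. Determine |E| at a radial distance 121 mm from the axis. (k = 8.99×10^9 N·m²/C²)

E ≈ 7.71e5 N/C

By cylindrical symmetry E is radial; use a coaxial Gaussian cylinder of radius 121 mm and length L (r > 43.7 mm, enclosing both).
λ_enc = λ₁ + λ₂ = (-1.99×10^-6) + (-3.20×10^-6) = -5.19×10^-6 C/m.
By Gauss's law (flux through the curved wall only), E·2πrL = λ_enc L/ε₀.
E = 2k|λ_enc|/r = 2(8.99×10^9)(5.19e-6)/(0.121) = 7.71e5 N/C.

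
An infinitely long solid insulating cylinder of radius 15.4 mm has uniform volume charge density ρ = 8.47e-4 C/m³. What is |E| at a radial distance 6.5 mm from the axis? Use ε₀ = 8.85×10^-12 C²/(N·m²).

3.11×10^5 N/C

Choose a coaxial cylinder of radius r = 6.5 mm (arbitrary length L) as the Gaussian surface (r < R).
Charge inside radius r per length L is ρ·πr²·L, so λ_enc = ρπr² = 1.124×10^-7 C/m.
Since E is radial and uniform over the curved surface, Φ = E·2πrL = Q_enc/ε₀ = λ_enc L/ε₀.
E = |λ_enc|/(2πε₀r) = (1.124×10^-7)/(2π·8.85×10^-12·0.0065) = 3.11×10^5 N/C.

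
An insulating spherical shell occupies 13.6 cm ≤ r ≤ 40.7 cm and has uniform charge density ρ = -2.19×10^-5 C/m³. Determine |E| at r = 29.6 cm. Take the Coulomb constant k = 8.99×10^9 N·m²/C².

Take a concentric spherical Gaussian surface of radius r = 29.6 cm (within the shell material, 13.6 cm < r < 40.7 cm).
Only the shell between 13.6 cm and r is enclosed: Q_enc = ρ·(4π/3)(r³ − a³) = (-2.19×10^-5)·(4π/3)·((0.296)³ − (0.136)³) = -2.148×10^-6 C.
Since E is radial and uniform over the Gaussian sphere, Φ = E·4πr² = Q_enc/ε₀.
E = k|Q_enc|/r² = (8.99×10^9)(2.148×10^-6)/(0.296)² = 2.20×10^5 N/C.

|E| = 2.20×10^5 N/C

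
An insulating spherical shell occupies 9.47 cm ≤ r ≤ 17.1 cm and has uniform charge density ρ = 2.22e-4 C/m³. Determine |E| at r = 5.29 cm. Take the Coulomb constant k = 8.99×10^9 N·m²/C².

By spherical symmetry E is radial; choose a Gaussian sphere of radius r = 5.29 cm (r < 9.47 cm, inside the empty cavity).
Q_enc = 0 (all charge lies at larger r); Gauss's law gives E = 0.

|E| = 0 N/C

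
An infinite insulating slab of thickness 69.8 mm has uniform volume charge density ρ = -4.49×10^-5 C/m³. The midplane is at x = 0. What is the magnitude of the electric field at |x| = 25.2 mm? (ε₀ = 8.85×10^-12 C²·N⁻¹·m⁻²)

By symmetry E is perpendicular to the slab. A Gaussian pillbox from −25.2 mm to +25.2 mm (face area A) lies entirely within the slab.
Q_enc = ρ·(2x)·A and flux = 2EA, so 2EA = 2ρxA/ε₀ ⇒ E = |ρ|x/ε₀.
E = (4.49×10^-5)(0.0252)/(8.85×10^-12) = 1.28×10^5 N/C.

|E| ≈ 1.28×10^5 N/C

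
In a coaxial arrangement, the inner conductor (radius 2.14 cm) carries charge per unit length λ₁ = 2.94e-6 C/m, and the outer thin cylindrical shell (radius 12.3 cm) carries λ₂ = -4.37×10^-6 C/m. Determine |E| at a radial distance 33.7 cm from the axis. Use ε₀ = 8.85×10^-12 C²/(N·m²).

E = 7.63×10^4 V/m

Coaxial Gaussian cylinder, radius r = 33.7 cm, length L (r > 12.3 cm, enclosing both).
λ_enc = λ₁ + λ₂ = (2.94×10^-6) + (-4.37e-6) = -1.43×10^-6 C/m.
By Gauss's law (flux through the curved wall only), E·2πrL = λ_enc L/ε₀.
E = |λ_enc|/(2πε₀r) = (1.43e-6)/(2π·8.85×10^-12·0.337) = 7.63×10^4 N/C.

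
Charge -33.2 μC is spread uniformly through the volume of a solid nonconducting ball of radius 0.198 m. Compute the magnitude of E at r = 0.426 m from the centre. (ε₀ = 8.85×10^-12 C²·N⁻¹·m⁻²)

|E| ≈ 1.64e6 V/m

Use a concentric Gaussian sphere at r = 0.426 m (r > R, so the entire charge is enclosed).
Q_enc = -33.2 μC = -3.32×10^-5 C.
By Gauss's law, ∮E·dA = E·4πr² = Q_enc/ε₀.
E = |Q_enc|/(4πε₀r²) = (3.32×10^-5)/(4π·8.85×10^-12·(0.426)²) = 1.64e6 N/C.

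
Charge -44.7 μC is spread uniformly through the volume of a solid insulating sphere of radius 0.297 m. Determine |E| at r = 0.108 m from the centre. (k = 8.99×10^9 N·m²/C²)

Take a concentric spherical Gaussian surface of radius r = 0.108 m (r < R).
Only the charge within r is enclosed: Q_enc = Q·(r/R)³ = (-44.7 μC)·(0.108 m/0.297 m)³ = -2.149×10^-6 C.
By Gauss's law, ∮E·dA = E·4πr² = Q_enc/ε₀.
E = k|Q_enc|/r² = (8.99×10^9)(2.149e-6)/(0.108)² = 1.66×10^6 N/C.

|E| ≈ 1.66×10^6 V/m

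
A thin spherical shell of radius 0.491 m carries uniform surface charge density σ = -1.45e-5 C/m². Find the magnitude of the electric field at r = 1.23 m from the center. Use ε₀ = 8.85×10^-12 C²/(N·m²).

E ≈ 2.61×10^5 N/C

Symmetry ⇒ E = E(r) r̂. Gaussian sphere of radius r = 1.23 m (r > 0.491 m).
The entire shell is enclosed: Q_enc = σ·4πR² = (-1.45×10^-5)·4π·(0.491)² = -4.393×10^-5 C.
Applying ∮E·dA = Q_enc/ε₀ with Φ = E(4πr²):
E = |Q_enc|/(4πε₀r²) = (4.393×10^-5)/(4π·8.85×10^-12·(1.23)²) = 2.61×10^5 N/C.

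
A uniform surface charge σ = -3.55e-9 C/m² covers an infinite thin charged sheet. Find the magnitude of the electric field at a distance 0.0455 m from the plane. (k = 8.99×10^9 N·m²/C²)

|E| = 201 N/C

Choose a cylindrical pillbox piercing the sheet, end faces (area A) parallel to it.
Only the two end caps contribute flux: Φ = 2EA. With Q_enc = σA, Gauss's law gives E = |σ|/(2ε₀).
E = 2πk|σ| = 2π(8.99×10^9)(3.55e-9) = 201 N/C.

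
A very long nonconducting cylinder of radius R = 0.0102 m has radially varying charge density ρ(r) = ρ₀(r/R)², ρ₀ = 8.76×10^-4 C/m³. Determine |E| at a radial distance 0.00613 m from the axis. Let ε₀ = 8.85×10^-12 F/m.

Coaxial Gaussian cylinder, radius r = 0.00613 m, length L (r < R).
λ_enc = ∫₀^r ρ(r')·2πr' dr' = (2πρ₀/R²)·r^4/4 = 1.868×10^-8 C/m.
Gauss's law: E·2πrL = λ_enc L/ε₀.
E = |λ_enc|/(2πε₀r) = (1.868×10^-8)/(2π·8.85×10^-12·0.00613) = 5.48×10^4 N/C.

5.48e4 N/C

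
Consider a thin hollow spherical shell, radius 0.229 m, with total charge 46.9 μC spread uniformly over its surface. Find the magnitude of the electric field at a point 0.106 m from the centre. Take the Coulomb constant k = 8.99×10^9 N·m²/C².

|E| = 0 N/C

By spherical symmetry E is radial; choose a Gaussian sphere of radius r = 0.106 m (inside the shell, r < 0.229 m).
All the charge is outside the Gaussian surface: Q_enc = 0, hence E = 0 everywhere inside the shell.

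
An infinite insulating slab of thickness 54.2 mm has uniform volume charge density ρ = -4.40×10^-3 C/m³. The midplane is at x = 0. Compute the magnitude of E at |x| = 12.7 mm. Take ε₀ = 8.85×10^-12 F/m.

By symmetry E is perpendicular to the slab. A Gaussian pillbox from −12.7 mm to +12.7 mm (face area A) lies entirely within the slab.
Q_enc = ρ·(2x)·A and flux = 2EA, so 2EA = 2ρxA/ε₀ ⇒ E = |ρ|x/ε₀.
E = (4.40×10^-3)(0.0127)/(8.85×10^-12) = 6.31×10^6 N/C.

E = 6.31e6 N/C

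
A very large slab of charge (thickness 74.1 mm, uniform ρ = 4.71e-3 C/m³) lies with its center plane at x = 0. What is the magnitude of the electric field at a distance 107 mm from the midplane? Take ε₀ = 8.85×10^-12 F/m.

E = 1.97e7 N/C

The point |x| = 107 mm lies outside the slab (half-thickness 0.03705 m). A symmetric pillbox spanning the full slab encloses Q_enc = ρ·d·A.
Flux = 2EA ⇒ E = |ρ|d/(2ε₀), independent of distance outside.
E = (4.71e-3)(0.0741)/(2·8.85×10^-12) = 1.97e7 N/C.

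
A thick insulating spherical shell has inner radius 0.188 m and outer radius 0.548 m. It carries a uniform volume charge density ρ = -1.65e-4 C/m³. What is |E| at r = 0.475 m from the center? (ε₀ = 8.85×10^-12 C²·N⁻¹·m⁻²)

Take a concentric spherical Gaussian surface of radius r = 0.475 m (within the shell material, 0.188 m < r < 0.548 m).
Enclosed charge is the volume from a to r: Q_enc = (4π/3)ρ(r³ − a³) = -6.948×10^-5 C.
By Gauss's law, ∮E·dA = E·4πr² = Q_enc/ε₀.
E = |Q_enc|/(4πε₀r²) = (6.948e-5)/(4π·8.85×10^-12·(0.475)²) = 2.77e6 N/C.

|E| = 2.77×10^6 N/C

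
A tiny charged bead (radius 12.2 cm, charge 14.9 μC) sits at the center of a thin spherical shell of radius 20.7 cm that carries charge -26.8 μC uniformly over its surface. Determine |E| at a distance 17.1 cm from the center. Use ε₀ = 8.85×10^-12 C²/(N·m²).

4.58e6 N/C

Use a concentric Gaussian sphere at r = 17.1 cm (between the bodies, 12.2 cm < r < 20.7 cm).
The shell at 20.7 cm lies outside the Gaussian surface, so Q_enc = 14.9 μC = 1.49e-5 C.
By Gauss's law, ∮E·dA = E·4πr² = Q_enc/ε₀.
E = |Q_enc|/(4πε₀r²) = (1.49×10^-5)/(4π·8.85×10^-12·(0.171)²) = 4.58e6 N/C.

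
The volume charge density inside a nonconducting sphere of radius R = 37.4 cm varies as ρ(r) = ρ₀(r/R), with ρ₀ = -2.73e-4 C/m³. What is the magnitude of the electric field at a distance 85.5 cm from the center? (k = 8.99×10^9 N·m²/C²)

Symmetry ⇒ E = E(r) r̂. Gaussian sphere of radius r = 85.5 cm (r > R, all charge enclosed).
Q_enc = 4π ∫₀^R ρ₀(r'/R)^1 r'² dr' = 4πρ₀R³/4 = -4.487×10^-5 C.
Since E is radial and uniform over the Gaussian sphere, Φ = E·4πr² = Q_enc/ε₀.
E = k|Q_enc|/r² = (8.99×10^9)(4.487e-5)/(0.855)² = 5.52×10^5 N/C.

E ≈ 5.52×10^5 N/C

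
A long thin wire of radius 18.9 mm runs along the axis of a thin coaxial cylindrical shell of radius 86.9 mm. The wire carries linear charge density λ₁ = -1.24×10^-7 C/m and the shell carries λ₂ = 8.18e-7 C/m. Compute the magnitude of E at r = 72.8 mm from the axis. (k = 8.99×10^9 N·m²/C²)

E ≈ 3.06e4 N/C

Coaxial Gaussian cylinder, radius r = 72.8 mm, length L (between the conductors, 18.9 mm < r < 86.9 mm).
Only the inner wire is enclosed; the outer shell contributes nothing inside itself. λ_enc = λ₁ = -1.24e-7 C/m.
Gauss's law: E·2πrL = λ_enc L/ε₀.
E = 2k|λ_enc|/r = 2(8.99×10^9)(1.24×10^-7)/(0.0728) = 3.06×10^4 N/C.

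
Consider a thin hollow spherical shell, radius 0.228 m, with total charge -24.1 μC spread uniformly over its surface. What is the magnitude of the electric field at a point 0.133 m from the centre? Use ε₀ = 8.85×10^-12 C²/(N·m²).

|E| = 0 V/m

By spherical symmetry E is radial; choose a Gaussian sphere of radius r = 0.133 m (inside the shell, r < 0.228 m).
No charge lies within this surface, so Q_enc = 0 and Gauss's law gives E·4πr² = 0 ⇒ E = 0.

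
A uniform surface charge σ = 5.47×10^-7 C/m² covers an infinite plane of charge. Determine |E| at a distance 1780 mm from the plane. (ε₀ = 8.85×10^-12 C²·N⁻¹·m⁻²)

E = 3.09×10^4 V/m

The symmetry is planar: E is normal to the sheet and the same magnitude on both sides. Take a pillbox straddling the sheet with end-cap area A.
Only the two end caps contribute flux: Φ = 2EA. With Q_enc = σA, Gauss's law gives E = |σ|/(2ε₀).
E = |σ|/(2ε₀) = (5.47×10^-7)/(2·8.85×10^-12) = 3.09×10^4 N/C.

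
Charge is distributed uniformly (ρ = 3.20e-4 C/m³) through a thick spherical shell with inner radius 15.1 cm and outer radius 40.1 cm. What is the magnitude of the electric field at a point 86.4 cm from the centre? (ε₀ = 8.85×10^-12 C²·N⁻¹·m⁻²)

E ≈ 9.86×10^5 V/m

By spherical symmetry E is radial; choose a Gaussian sphere of radius r = 86.4 cm (r > 40.1 cm, enclosing the whole shell).
Q_enc = ρ·(4π/3)(b³ − a³) = (3.20e-4)·(4π/3)·((0.401)³ − (0.151)³) = 8.182×10^-5 C.
Since E is radial and uniform over the Gaussian sphere, Φ = E·4πr² = Q_enc/ε₀.
E = |Q_enc|/(4πε₀r²) = (8.182×10^-5)/(4π·8.85×10^-12·(0.864)²) = 9.86×10^5 N/C.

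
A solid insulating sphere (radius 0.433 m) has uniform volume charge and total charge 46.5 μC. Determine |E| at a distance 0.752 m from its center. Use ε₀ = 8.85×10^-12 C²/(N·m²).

|E| ≈ 7.39e5 N/C

Use a concentric Gaussian sphere at r = 0.752 m (r > R, so the entire charge is enclosed).
Q_enc = 46.5 μC = 4.65e-5 C.
Since E is radial and uniform over the Gaussian sphere, Φ = E·4πr² = Q_enc/ε₀.
E = |Q_enc|/(4πε₀r²) = (4.65×10^-5)/(4π·8.85×10^-12·(0.752)²) = 7.39e5 N/C.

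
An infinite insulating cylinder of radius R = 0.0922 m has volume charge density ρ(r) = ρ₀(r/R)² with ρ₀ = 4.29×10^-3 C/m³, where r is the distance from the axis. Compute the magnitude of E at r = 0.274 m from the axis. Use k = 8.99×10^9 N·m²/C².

E ≈ 3.76×10^6 V/m

Choose a coaxial cylinder of radius r = 0.274 m (arbitrary length L) as the Gaussian surface (r > R, full charge per length enclosed).
λ_enc = 2π ∫₀^R ρ₀(r'/R)^2 r' dr' = 2πρ₀R²/4 = 5.728e-5 C/m.
By Gauss's law (flux through the curved wall only), E·2πrL = λ_enc L/ε₀.
E = 2k|λ_enc|/r = 2(8.99×10^9)(5.728×10^-5)/(0.274) = 3.76e6 N/C.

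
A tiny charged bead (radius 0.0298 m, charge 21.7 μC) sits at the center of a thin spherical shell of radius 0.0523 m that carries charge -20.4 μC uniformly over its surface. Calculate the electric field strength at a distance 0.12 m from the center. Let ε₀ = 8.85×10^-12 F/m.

Take a concentric spherical Gaussian surface of radius r = 0.12 m (r > 0.0523 m, enclosing both).
Q_enc = (21.7 μC) + (-20.4 μC) = 1.30×10^-6 C.
Applying ∮E·dA = Q_enc/ε₀ with Φ = E(4πr²):
E = |Q_enc|/(4πε₀r²) = (1.30×10^-6)/(4π·8.85×10^-12·(0.12)²) = 8.12e5 N/C.

8.12e5 N/C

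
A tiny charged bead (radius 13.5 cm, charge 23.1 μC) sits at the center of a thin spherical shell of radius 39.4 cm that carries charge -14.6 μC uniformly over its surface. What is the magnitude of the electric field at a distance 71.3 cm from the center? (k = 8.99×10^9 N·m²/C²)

|E| ≈ 1.50×10^5 N/C

By spherical symmetry E is radial; choose a Gaussian sphere of radius r = 71.3 cm (r > 39.4 cm, enclosing both).
Q_enc = (23.1 μC) + (-14.6 μC) = 8.50×10^-6 C.
Since E is radial and uniform over the Gaussian sphere, Φ = E·4πr² = Q_enc/ε₀.
E = k|Q_enc|/r² = (8.99×10^9)(8.50×10^-6)/(0.713)² = 1.50e5 N/C.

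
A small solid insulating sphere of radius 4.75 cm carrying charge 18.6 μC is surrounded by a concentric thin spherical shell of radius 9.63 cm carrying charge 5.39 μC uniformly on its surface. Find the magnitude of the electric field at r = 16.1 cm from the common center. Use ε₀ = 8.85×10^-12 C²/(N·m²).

8.32×10^6 N/C

Symmetry ⇒ E = E(r) r̂. Gaussian sphere of radius r = 16.1 cm (r > 9.63 cm, enclosing both).
Q_enc = (18.6 μC) + (5.39 μC) = 2.399×10^-5 C.
By Gauss's law, ∮E·dA = E·4πr² = Q_enc/ε₀.
E = |Q_enc|/(4πε₀r²) = (2.399×10^-5)/(4π·8.85×10^-12·(0.161)²) = 8.32×10^6 N/C.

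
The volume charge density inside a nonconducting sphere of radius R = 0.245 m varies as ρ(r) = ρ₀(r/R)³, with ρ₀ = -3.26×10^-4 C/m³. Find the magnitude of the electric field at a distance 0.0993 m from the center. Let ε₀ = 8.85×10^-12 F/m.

|E| = 4.06×10^4 N/C

Take a concentric spherical Gaussian surface of radius r = 0.0993 m (r < R).
Integrate the density: Q_enc = 4π ∫₀^r ρ₀(r'/R)^3 r'² dr' = 4πρ₀ r^6/(6·R³) = -4.451×10^-8 C.
By Gauss's law, ∮E·dA = E·4πr² = Q_enc/ε₀.
E = |Q_enc|/(4πε₀r²) = (4.451×10^-8)/(4π·8.85×10^-12·(0.0993)²) = 4.06e4 N/C.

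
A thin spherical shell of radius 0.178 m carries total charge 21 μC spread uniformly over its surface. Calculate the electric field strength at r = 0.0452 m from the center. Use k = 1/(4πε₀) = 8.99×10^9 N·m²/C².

E = 0 (no enclosed charge)

Use a concentric Gaussian sphere at r = 0.0452 m (inside the shell, r < 0.178 m).
No charge lies within this surface, so Q_enc = 0 and Gauss's law gives E·4πr² = 0 ⇒ E = 0.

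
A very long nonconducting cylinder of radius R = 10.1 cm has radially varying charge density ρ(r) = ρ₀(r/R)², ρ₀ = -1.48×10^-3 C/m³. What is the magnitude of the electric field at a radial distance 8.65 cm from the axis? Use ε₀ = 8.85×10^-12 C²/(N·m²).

Choose a coaxial cylinder of radius r = 8.65 cm (arbitrary length L) as the Gaussian surface (r < R).
Integrating ρ over the cross-section to radius r: λ_enc = (2πρ₀/R²) ∫₀^r r'^3 dr' = 2πρ₀ r^4/(4·R²) = -1.276×10^-5 C/m.
Since E is radial and uniform over the curved surface, Φ = E·2πrL = Q_enc/ε₀ = λ_enc L/ε₀.
E = |λ_enc|/(2πε₀r) = (1.276e-5)/(2π·8.85×10^-12·0.0865) = 2.65×10^6 N/C.

E = 2.65×10^6 V/m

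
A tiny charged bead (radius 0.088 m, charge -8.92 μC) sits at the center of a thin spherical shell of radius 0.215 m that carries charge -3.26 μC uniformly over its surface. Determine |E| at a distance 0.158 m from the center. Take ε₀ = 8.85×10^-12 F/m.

E = 3.21×10^6 V/m

Symmetry ⇒ E = E(r) r̂. Gaussian sphere of radius r = 0.158 m (between the bodies, 0.088 m < r < 0.215 m).
The shell at 0.215 m lies outside the Gaussian surface, so Q_enc = -8.92 μC = -8.92×10^-6 C.
By Gauss's law, ∮E·dA = E·4πr² = Q_enc/ε₀.
E = |Q_enc|/(4πε₀r²) = (8.92e-6)/(4π·8.85×10^-12·(0.158)²) = 3.21e6 N/C.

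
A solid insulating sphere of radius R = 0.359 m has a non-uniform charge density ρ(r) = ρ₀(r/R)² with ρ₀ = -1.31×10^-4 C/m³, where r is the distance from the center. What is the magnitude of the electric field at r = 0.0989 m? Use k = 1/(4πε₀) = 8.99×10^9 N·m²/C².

Take a concentric spherical Gaussian surface of radius r = 0.0989 m (r < R).
Q_enc = ∫₀^r ρ(r')·4πr'² dr' = (4πρ₀/R²) ∫₀^r r'^4 dr' = 4πρ₀ r^5/(5·R²) = -2.417×10^-8 C.
Applying ∮E·dA = Q_enc/ε₀ with Φ = E(4πr²):
E = k|Q_enc|/r² = (8.99×10^9)(2.417×10^-8)/(0.0989)² = 2.22×10^4 N/C.

E = 2.22×10^4 N/C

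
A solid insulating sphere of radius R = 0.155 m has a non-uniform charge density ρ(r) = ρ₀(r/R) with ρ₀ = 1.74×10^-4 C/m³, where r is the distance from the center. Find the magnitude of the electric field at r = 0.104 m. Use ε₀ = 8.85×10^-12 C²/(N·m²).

Use a concentric Gaussian sphere at r = 0.104 m (r < R).
Q_enc = ∫₀^r ρ(r')·4πr'² dr' = (4πρ₀/R) ∫₀^r r'^3 dr' = 4πρ₀ r^4/(4·R) = 4.126×10^-7 C.
Since E is radial and uniform over the Gaussian sphere, Φ = E·4πr² = Q_enc/ε₀.
E = |Q_enc|/(4πε₀r²) = (4.126×10^-7)/(4π·8.85×10^-12·(0.104)²) = 3.43×10^5 N/C.

E ≈ 3.43e5 V/m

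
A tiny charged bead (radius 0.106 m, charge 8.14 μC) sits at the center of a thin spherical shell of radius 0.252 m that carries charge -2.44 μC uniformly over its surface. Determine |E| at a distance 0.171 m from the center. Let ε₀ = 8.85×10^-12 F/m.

Take a concentric spherical Gaussian surface of radius r = 0.171 m (between the bodies, 0.106 m < r < 0.252 m).
Only the inner charge is enclosed; the outer shell contributes nothing inside itself. Q_enc = 8.14 μC = 8.14×10^-6 C.
By Gauss's law, ∮E·dA = E·4πr² = Q_enc/ε₀.
E = |Q_enc|/(4πε₀r²) = (8.14e-6)/(4π·8.85×10^-12·(0.171)²) = 2.50×10^6 N/C.

2.50e6 N/C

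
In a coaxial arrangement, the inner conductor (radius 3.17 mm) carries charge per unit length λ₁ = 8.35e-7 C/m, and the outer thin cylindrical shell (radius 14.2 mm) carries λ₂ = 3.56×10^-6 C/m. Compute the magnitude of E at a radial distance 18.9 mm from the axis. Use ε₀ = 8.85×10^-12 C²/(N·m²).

Take a coaxial cylindrical Gaussian surface of radius r = 18.9 mm and length L (r > 14.2 mm, enclosing both).
λ_enc = λ₁ + λ₂ = (8.35e-7) + (3.56×10^-6) = 4.395×10^-6 C/m.
Gauss's law: E·2πrL = λ_enc L/ε₀.
E = |λ_enc|/(2πε₀r) = (4.395e-6)/(2π·8.85×10^-12·0.0189) = 4.18×10^6 N/C.

|E| ≈ 4.18×10^6 N/C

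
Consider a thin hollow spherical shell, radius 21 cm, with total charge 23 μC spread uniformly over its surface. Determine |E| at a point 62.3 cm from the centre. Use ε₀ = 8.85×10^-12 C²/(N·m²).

Use a concentric Gaussian sphere at r = 62.3 cm (r > 21 cm).
The entire shell is enclosed: Q_enc = 2.30×10^-5 C.
Applying ∮E·dA = Q_enc/ε₀ with Φ = E(4πr²):
E = |Q_enc|/(4πε₀r²) = (2.30×10^-5)/(4π·8.85×10^-12·(0.623)²) = 5.33e5 N/C.

5.33×10^5 N/C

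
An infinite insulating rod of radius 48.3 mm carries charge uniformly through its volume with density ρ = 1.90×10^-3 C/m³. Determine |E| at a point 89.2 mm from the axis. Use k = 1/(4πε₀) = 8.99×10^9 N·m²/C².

Coaxial Gaussian cylinder, radius r = 89.2 mm, length L (r > 48.3 mm, full cross-section enclosed).
λ_enc = ρ·πR² = (1.90e-3)π(0.0483)² = 1.393×10^-5 C/m.
Gauss's law: E·2πrL = λ_enc L/ε₀.
E = 2k|λ_enc|/r = 2(8.99×10^9)(1.393e-5)/(0.0892) = 2.81×10^6 N/C.

E ≈ 2.81×10^6 N/C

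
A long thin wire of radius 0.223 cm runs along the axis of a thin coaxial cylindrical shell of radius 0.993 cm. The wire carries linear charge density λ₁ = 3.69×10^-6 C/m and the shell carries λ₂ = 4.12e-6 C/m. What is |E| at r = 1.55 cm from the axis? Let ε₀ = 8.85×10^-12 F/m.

E ≈ 9.06×10^6 N/C

By cylindrical symmetry E is radial; use a coaxial Gaussian cylinder of radius 1.55 cm and length L (r > 0.993 cm, enclosing both).
λ_enc = λ₁ + λ₂ = (3.69×10^-6) + (4.12×10^-6) = 7.81×10^-6 C/m.
Applying ∮E·dA = Q_enc/ε₀ with the end caps contributing no flux:
E = |λ_enc|/(2πε₀r) = (7.81×10^-6)/(2π·8.85×10^-12·0.0155) = 9.06×10^6 N/C.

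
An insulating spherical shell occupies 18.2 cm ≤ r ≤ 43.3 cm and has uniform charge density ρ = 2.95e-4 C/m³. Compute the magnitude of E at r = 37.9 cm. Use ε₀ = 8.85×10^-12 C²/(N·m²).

Use a concentric Gaussian sphere at r = 37.9 cm (within the shell material, 18.2 cm < r < 43.3 cm).
Enclosed charge is the volume from a to r: Q_enc = (4π/3)ρ(r³ − a³) = 5.982×10^-5 C.
By Gauss's law, ∮E·dA = E·4πr² = Q_enc/ε₀.
E = |Q_enc|/(4πε₀r²) = (5.982×10^-5)/(4π·8.85×10^-12·(0.379)²) = 3.74×10^6 N/C.

|E| = 3.74×10^6 N/C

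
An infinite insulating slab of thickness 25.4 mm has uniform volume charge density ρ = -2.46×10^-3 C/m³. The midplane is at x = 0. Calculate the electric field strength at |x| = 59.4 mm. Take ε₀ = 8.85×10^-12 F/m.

E ≈ 3.53e6 N/C

The point |x| = 59.4 mm lies outside the slab (half-thickness 0.0127 m). A symmetric pillbox spanning the full slab encloses Q_enc = ρ·d·A.
Flux = 2EA ⇒ E = |ρ|d/(2ε₀), independent of distance outside.
E = (2.46×10^-3)(0.0254)/(2·8.85×10^-12) = 3.53×10^6 N/C.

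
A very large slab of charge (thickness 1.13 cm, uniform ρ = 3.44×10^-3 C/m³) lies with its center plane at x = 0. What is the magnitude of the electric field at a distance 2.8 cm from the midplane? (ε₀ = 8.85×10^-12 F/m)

2.20×10^6 N/C

The point |x| = 2.8 cm lies outside the slab (half-thickness 0.00565 m). A symmetric pillbox spanning the full slab encloses Q_enc = ρ·d·A.
Flux = 2EA ⇒ E = |ρ|d/(2ε₀), independent of distance outside.
E = (3.44×10^-3)(0.0113)/(2·8.85×10^-12) = 2.20×10^6 N/C.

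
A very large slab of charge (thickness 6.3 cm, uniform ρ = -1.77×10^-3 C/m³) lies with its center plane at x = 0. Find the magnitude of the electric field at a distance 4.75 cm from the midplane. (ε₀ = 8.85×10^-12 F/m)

The point |x| = 4.75 cm lies outside the slab (half-thickness 0.0315 m). A symmetric pillbox spanning the full slab encloses Q_enc = ρ·d·A.
Flux = 2EA ⇒ E = |ρ|d/(2ε₀), independent of distance outside.
E = (1.77×10^-3)(0.063)/(2·8.85×10^-12) = 6.30×10^6 N/C.

E ≈ 6.30e6 V/m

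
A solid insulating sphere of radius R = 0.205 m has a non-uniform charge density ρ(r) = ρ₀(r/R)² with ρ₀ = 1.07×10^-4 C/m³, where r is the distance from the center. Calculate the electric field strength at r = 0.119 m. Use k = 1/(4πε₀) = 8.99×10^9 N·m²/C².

Take a concentric spherical Gaussian surface of radius r = 0.119 m (r < R).
Q_enc = ∫₀^r ρ(r')·4πr'² dr' = (4πρ₀/R²) ∫₀^r r'^4 dr' = 4πρ₀ r^5/(5·R²) = 1.527×10^-7 C.
Since E is radial and uniform over the Gaussian sphere, Φ = E·4πr² = Q_enc/ε₀.
E = k|Q_enc|/r² = (8.99×10^9)(1.527×10^-7)/(0.119)² = 9.69e4 N/C.

|E| ≈ 9.69e4 V/m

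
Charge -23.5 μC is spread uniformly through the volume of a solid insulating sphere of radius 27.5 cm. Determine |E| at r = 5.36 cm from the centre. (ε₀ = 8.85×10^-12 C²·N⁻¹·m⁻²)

Symmetry ⇒ E = E(r) r̂. Gaussian sphere of radius r = 5.36 cm (r < R).
For a uniform sphere the enclosed fraction is (r/R)³, so Q_enc = (-23.5 μC)(0.0536/0.275)³ = -1.74×10^-7 C.
Applying ∮E·dA = Q_enc/ε₀ with Φ = E(4πr²):
E = |Q_enc|/(4πε₀r²) = (1.74×10^-7)/(4π·8.85×10^-12·(0.0536)²) = 5.45×10^5 N/C.

|E| ≈ 5.45×10^5 N/C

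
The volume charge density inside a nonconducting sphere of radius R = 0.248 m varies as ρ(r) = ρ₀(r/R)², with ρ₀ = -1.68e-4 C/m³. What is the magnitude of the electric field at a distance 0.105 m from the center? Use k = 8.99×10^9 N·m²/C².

Symmetry ⇒ E = E(r) r̂. Gaussian sphere of radius r = 0.105 m (r < R).
Q_enc = ∫₀^r ρ(r')·4πr'² dr' = (4πρ₀/R²) ∫₀^r r'^4 dr' = 4πρ₀ r^5/(5·R²) = -8.762×10^-8 C.
Applying ∮E·dA = Q_enc/ε₀ with Φ = E(4πr²):
E = k|Q_enc|/r² = (8.99×10^9)(8.762×10^-8)/(0.105)² = 7.14×10^4 N/C.

E = 7.14×10^4 N/C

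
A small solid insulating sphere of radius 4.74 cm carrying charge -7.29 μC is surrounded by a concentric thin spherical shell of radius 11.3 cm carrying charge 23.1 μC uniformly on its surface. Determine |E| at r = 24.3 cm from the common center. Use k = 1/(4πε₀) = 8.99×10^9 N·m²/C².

|E| = 2.41×10^6 N/C

By spherical symmetry E is radial; choose a Gaussian sphere of radius r = 24.3 cm (r > 11.3 cm, enclosing both).
Q_enc = (-7.29 μC) + (23.1 μC) = 1.581×10^-5 C.
By Gauss's law, ∮E·dA = E·4πr² = Q_enc/ε₀.
E = k|Q_enc|/r² = (8.99×10^9)(1.581e-5)/(0.243)² = 2.41×10^6 N/C.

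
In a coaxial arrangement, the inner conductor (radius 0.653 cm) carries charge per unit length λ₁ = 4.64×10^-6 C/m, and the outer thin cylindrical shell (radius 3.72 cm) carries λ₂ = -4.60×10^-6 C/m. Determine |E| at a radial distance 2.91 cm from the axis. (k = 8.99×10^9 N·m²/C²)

2.87×10^6 V/m

By cylindrical symmetry E is radial; use a coaxial Gaussian cylinder of radius 2.91 cm and length L (between the conductors, 0.653 cm < r < 3.72 cm).
Only the inner wire is enclosed; the outer shell contributes nothing inside itself. λ_enc = λ₁ = 4.64×10^-6 C/m.
Gauss's law: E·2πrL = λ_enc L/ε₀.
E = 2k|λ_enc|/r = 2(8.99×10^9)(4.64×10^-6)/(0.0291) = 2.87×10^6 N/C.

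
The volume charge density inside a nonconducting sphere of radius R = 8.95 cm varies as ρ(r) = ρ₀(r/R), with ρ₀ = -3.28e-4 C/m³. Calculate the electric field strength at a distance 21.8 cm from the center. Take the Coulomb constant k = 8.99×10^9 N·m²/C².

Symmetry ⇒ E = E(r) r̂. Gaussian sphere of radius r = 21.8 cm (r > R, all charge enclosed).
Q_enc = 4π ∫₀^R ρ₀(r'/R)^1 r'² dr' = 4πρ₀R³/4 = -7.387×10^-7 C.
Gauss's law: E·4πr² = Q_enc/ε₀.
E = k|Q_enc|/r² = (8.99×10^9)(7.387×10^-7)/(0.218)² = 1.40×10^5 N/C.

|E| ≈ 1.40×10^5 V/m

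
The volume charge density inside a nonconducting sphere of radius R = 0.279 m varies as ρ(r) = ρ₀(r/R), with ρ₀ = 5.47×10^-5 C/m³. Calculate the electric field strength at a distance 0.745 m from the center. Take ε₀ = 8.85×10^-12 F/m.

|E| = 6.05×10^4 V/m

Symmetry ⇒ E = E(r) r̂. Gaussian sphere of radius r = 0.745 m (r > R, all charge enclosed).
Q_enc = 4π ∫₀^R ρ₀(r'/R)^1 r'² dr' = 4πρ₀R³/4 = 3.732×10^-6 C.
Gauss's law: E·4πr² = Q_enc/ε₀.
E = |Q_enc|/(4πε₀r²) = (3.732×10^-6)/(4π·8.85×10^-12·(0.745)²) = 6.05×10^4 N/C.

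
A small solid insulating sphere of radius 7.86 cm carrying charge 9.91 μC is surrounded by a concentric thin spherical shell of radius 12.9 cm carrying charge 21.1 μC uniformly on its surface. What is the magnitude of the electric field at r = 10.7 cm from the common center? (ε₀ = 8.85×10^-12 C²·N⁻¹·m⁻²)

E = 7.78×10^6 N/C

Take a concentric spherical Gaussian surface of radius r = 10.7 cm (between the bodies, 7.86 cm < r < 12.9 cm).
The shell at 12.9 cm lies outside the Gaussian surface, so Q_enc = 9.91 μC = 9.91×10^-6 C.
Gauss's law: E·4πr² = Q_enc/ε₀.
E = |Q_enc|/(4πε₀r²) = (9.91×10^-6)/(4π·8.85×10^-12·(0.107)²) = 7.78e6 N/C.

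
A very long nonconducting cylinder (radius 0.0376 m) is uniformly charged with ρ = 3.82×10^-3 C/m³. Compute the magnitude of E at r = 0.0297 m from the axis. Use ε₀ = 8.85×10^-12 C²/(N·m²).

E = 6.41×10^6 N/C

Take a coaxial cylindrical Gaussian surface of radius r = 0.0297 m and length L (r < R).
Charge inside radius r per length L is ρ·πr²·L, so λ_enc = ρπr² = 1.059×10^-5 C/m.
By Gauss's law (flux through the curved wall only), E·2πrL = λ_enc L/ε₀.
E = |λ_enc|/(2πε₀r) = (1.059×10^-5)/(2π·8.85×10^-12·0.0297) = 6.41×10^6 N/C.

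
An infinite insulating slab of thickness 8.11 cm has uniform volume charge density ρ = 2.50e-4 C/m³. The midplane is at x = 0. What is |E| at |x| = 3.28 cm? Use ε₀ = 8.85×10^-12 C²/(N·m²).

By symmetry E is perpendicular to the slab. A Gaussian pillbox from −3.28 cm to +3.28 cm (face area A) lies entirely within the slab.
Q_enc = ρ·(2x)·A and flux = 2EA, so 2EA = 2ρxA/ε₀ ⇒ E = |ρ|x/ε₀.
E = (2.50×10^-4)(0.0328)/(8.85×10^-12) = 9.27×10^5 N/C.

|E| ≈ 9.27×10^5 N/C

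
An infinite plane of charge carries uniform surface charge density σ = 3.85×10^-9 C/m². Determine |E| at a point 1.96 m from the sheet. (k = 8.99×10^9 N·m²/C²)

Choose a cylindrical pillbox piercing the sheet, end faces (area A) parallel to it.
Flux Φ = 2EA and Q_enc = σA, so 2EA = σA/ε₀ ⇒ E = |σ|/(2ε₀), independent of distance.
E = 2πk|σ| = 2π(8.99×10^9)(3.85×10^-9) = 217 N/C.

217 N/C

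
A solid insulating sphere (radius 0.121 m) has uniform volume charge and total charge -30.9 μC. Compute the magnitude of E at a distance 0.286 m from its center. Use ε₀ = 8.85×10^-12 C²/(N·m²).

Take a concentric spherical Gaussian surface of radius r = 0.286 m (r > R, so the entire charge is enclosed).
Q_enc = -30.9 μC = -3.09×10^-5 C.
By Gauss's law, ∮E·dA = E·4πr² = Q_enc/ε₀.
E = |Q_enc|/(4πε₀r²) = (3.09×10^-5)/(4π·8.85×10^-12·(0.286)²) = 3.40×10^6 N/C.

E = 3.40×10^6 V/m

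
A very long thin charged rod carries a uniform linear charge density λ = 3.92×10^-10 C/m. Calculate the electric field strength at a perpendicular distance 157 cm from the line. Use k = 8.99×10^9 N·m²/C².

E = 4.49 N/C

Coaxial Gaussian cylinder, radius r = 157 cm, length L.
Q_enc = λL, so λ_enc = 3.92e-10 C/m.
Applying ∮E·dA = Q_enc/ε₀ with the end caps contributing no flux:
E = 2k|λ_enc|/r = 2(8.99×10^9)(3.92e-10)/(1.57) = 4.49 N/C.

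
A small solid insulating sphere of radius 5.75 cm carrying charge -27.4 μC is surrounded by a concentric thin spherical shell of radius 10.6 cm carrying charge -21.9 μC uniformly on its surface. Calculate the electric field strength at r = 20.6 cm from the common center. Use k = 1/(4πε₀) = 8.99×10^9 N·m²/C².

Take a concentric spherical Gaussian surface of radius r = 20.6 cm (r > 10.6 cm, enclosing both).
Q_enc = (-27.4 μC) + (-21.9 μC) = -4.93×10^-5 C.
Gauss's law: E·4πr² = Q_enc/ε₀.
E = k|Q_enc|/r² = (8.99×10^9)(4.93×10^-5)/(0.206)² = 1.04×10^7 N/C.

E = 1.04e7 V/m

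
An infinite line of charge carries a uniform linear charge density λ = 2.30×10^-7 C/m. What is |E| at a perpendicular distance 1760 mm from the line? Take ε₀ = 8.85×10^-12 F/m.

By cylindrical symmetry E is radial; use a coaxial Gaussian cylinder of radius 1760 mm and length L.
Q_enc = λL, so λ_enc = 2.30e-7 C/m.
Gauss's law: E·2πrL = λ_enc L/ε₀.
E = |λ_enc|/(2πε₀r) = (2.30×10^-7)/(2π·8.85×10^-12·1.76) = 2.35e3 N/C.

2.35×10^3 N/C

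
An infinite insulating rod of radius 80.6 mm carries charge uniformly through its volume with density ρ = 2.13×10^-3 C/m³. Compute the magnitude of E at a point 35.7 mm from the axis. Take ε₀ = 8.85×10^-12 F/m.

Choose a coaxial cylinder of radius r = 35.7 mm (arbitrary length L) as the Gaussian surface (r < R).
Charge inside radius r per length L is ρ·πr²·L, so λ_enc = ρπr² = 8.528×10^-6 C/m.
Since E is radial and uniform over the curved surface, Φ = E·2πrL = Q_enc/ε₀ = λ_enc L/ε₀.
E = |λ_enc|/(2πε₀r) = (8.528×10^-6)/(2π·8.85×10^-12·0.0357) = 4.30×10^6 N/C.

E = 4.30×10^6 N/C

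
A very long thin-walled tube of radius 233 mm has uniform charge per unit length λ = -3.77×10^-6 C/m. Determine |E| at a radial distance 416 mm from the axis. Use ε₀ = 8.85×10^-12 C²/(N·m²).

Take a coaxial cylindrical Gaussian surface of radius r = 416 mm and length L (r > 233 mm).
The full line charge is enclosed: λ_enc = -3.77×10^-6 C/m.
Applying ∮E·dA = Q_enc/ε₀ with the end caps contributing no flux:
E = |λ_enc|/(2πε₀r) = (3.77e-6)/(2π·8.85×10^-12·0.416) = 1.63×10^5 N/C.

E ≈ 1.63×10^5 V/m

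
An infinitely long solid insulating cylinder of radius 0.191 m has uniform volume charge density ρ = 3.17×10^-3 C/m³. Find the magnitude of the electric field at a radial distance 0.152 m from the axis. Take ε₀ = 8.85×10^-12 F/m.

Coaxial Gaussian cylinder, radius r = 0.152 m, length L (r < R).
Charge inside radius r per length L is ρ·πr²·L, so λ_enc = ρπr² = 2.301e-4 C/m.
Applying ∮E·dA = Q_enc/ε₀ with the end caps contributing no flux:
E = |λ_enc|/(2πε₀r) = (2.301×10^-4)/(2π·8.85×10^-12·0.152) = 2.72e7 N/C.

|E| ≈ 2.72×10^7 V/m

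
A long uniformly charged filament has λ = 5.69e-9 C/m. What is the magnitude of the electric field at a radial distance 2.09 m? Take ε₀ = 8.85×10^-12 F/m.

Take a coaxial cylindrical Gaussian surface of radius r = 2.09 m and length L.
Q_enc = λL, so λ_enc = 5.69×10^-9 C/m.
Applying ∮E·dA = Q_enc/ε₀ with the end caps contributing no flux:
E = |λ_enc|/(2πε₀r) = (5.69×10^-9)/(2π·8.85×10^-12·2.09) = 49 N/C.

49 N/C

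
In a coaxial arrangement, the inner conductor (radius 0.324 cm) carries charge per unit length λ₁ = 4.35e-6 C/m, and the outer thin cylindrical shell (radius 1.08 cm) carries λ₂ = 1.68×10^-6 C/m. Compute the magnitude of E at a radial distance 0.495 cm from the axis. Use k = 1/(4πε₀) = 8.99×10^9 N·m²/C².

E ≈ 1.58×10^7 N/C

By cylindrical symmetry E is radial; use a coaxial Gaussian cylinder of radius 0.495 cm and length L (between the conductors, 0.324 cm < r < 1.08 cm).
Only the inner wire is enclosed; the outer shell contributes nothing inside itself. λ_enc = λ₁ = 4.35×10^-6 C/m.
Since E is radial and uniform over the curved surface, Φ = E·2πrL = Q_enc/ε₀ = λ_enc L/ε₀.
E = 2k|λ_enc|/r = 2(8.99×10^9)(4.35×10^-6)/(0.00495) = 1.58e7 N/C.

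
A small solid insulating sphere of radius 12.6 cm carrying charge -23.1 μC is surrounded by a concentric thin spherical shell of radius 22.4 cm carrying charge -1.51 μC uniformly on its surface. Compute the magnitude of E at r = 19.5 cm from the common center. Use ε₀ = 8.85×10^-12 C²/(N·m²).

Take a concentric spherical Gaussian surface of radius r = 19.5 cm (between the bodies, 12.6 cm < r < 22.4 cm).
Only the inner charge is enclosed; the outer shell contributes nothing inside itself. Q_enc = -23.1 μC = -2.31×10^-5 C.
By Gauss's law, ∮E·dA = E·4πr² = Q_enc/ε₀.
E = |Q_enc|/(4πε₀r²) = (2.31e-5)/(4π·8.85×10^-12·(0.195)²) = 5.46e6 N/C.

E ≈ 5.46×10^6 V/m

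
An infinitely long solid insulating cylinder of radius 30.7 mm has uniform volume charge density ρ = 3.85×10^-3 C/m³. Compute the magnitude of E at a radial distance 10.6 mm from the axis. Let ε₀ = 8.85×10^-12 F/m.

E ≈ 2.31×10^6 V/m

Take a coaxial cylindrical Gaussian surface of radius r = 10.6 mm and length L (r < R).
Enclosed charge per unit length: λ_enc = ρ·πr² = (3.85×10^-3)π(0.0106)² = 1.359e-6 C/m.
Applying ∮E·dA = Q_enc/ε₀ with the end caps contributing no flux:
E = |λ_enc|/(2πε₀r) = (1.359e-6)/(2π·8.85×10^-12·0.0106) = 2.31×10^6 N/C.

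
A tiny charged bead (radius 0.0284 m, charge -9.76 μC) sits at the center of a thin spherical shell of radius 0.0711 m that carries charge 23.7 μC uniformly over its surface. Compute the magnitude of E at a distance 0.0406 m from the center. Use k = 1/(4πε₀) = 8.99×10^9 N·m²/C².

Symmetry ⇒ E = E(r) r̂. Gaussian sphere of radius r = 0.0406 m (between the bodies, 0.0284 m < r < 0.0711 m).
The shell at 0.0711 m lies outside the Gaussian surface, so Q_enc = -9.76 μC = -9.76e-6 C.
Applying ∮E·dA = Q_enc/ε₀ with Φ = E(4πr²):
E = k|Q_enc|/r² = (8.99×10^9)(9.76×10^-6)/(0.0406)² = 5.32×10^7 N/C.

|E| = 5.32e7 N/C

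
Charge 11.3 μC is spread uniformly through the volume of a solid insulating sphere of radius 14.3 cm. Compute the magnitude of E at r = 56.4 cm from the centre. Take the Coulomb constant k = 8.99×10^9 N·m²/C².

Symmetry ⇒ E = E(r) r̂. Gaussian sphere of radius r = 56.4 cm (r > R, so the entire charge is enclosed).
Q_enc = 11.3 μC = 1.13e-5 C.
Gauss's law: E·4πr² = Q_enc/ε₀.
E = k|Q_enc|/r² = (8.99×10^9)(1.13×10^-5)/(0.564)² = 3.19e5 N/C.

E = 3.19e5 V/m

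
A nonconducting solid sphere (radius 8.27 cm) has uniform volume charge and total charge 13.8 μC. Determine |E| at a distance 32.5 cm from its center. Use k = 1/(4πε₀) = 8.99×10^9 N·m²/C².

|E| ≈ 1.17×10^6 N/C

By spherical symmetry E is radial; choose a Gaussian sphere of radius r = 32.5 cm (r > R, so the entire charge is enclosed).
Q_enc = 13.8 μC = 1.38×10^-5 C.
By Gauss's law, ∮E·dA = E·4πr² = Q_enc/ε₀.
E = k|Q_enc|/r² = (8.99×10^9)(1.38e-5)/(0.325)² = 1.17×10^6 N/C.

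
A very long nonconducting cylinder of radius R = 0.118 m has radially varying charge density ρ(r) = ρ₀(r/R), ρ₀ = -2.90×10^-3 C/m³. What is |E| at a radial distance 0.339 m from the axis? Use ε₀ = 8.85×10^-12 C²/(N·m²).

E ≈ 4.49×10^6 N/C

Coaxial Gaussian cylinder, radius r = 0.339 m, length L (r > R, full charge per length enclosed).
λ_enc = 2π ∫₀^R ρ₀(r'/R)^1 r' dr' = 2πρ₀R²/3 = -8.457e-5 C/m.
Since E is radial and uniform over the curved surface, Φ = E·2πrL = Q_enc/ε₀ = λ_enc L/ε₀.
E = |λ_enc|/(2πε₀r) = (8.457×10^-5)/(2π·8.85×10^-12·0.339) = 4.49×10^6 N/C.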